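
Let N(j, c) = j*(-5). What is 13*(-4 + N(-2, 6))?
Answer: 78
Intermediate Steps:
N(j, c) = -5*j
13*(-4 + N(-2, 6)) = 13*(-4 - 5*(-2)) = 13*(-4 + 10) = 13*6 = 78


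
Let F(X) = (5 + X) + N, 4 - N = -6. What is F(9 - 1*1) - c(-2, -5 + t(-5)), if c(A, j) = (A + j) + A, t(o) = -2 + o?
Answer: 39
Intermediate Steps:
N = 10 (N = 4 - 1*(-6) = 4 + 6 = 10)
c(A, j) = j + 2*A
F(X) = 15 + X (F(X) = (5 + X) + 10 = 15 + X)
F(9 - 1*1) - c(-2, -5 + t(-5)) = (15 + (9 - 1*1)) - ((-5 + (-2 - 5)) + 2*(-2)) = (15 + (9 - 1)) - ((-5 - 7) - 4) = (15 + 8) - (-12 - 4) = 23 - 1*(-16) = 23 + 16 = 39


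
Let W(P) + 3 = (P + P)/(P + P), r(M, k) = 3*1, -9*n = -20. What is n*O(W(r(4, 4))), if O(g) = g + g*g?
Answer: 40/9 ≈ 4.4444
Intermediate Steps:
n = 20/9 (n = -1/9*(-20) = 20/9 ≈ 2.2222)
r(M, k) = 3
W(P) = -2 (W(P) = -3 + (P + P)/(P + P) = -3 + (2*P)/((2*P)) = -3 + (2*P)*(1/(2*P)) = -3 + 1 = -2)
O(g) = g + g**2
n*O(W(r(4, 4))) = 20*(-2*(1 - 2))/9 = 20*(-2*(-1))/9 = (20/9)*2 = 40/9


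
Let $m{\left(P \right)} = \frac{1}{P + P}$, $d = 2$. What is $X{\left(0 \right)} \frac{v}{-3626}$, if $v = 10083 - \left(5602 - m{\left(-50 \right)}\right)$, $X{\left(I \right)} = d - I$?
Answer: $- \frac{448099}{181300} \approx -2.4716$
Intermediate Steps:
$X{\left(I \right)} = 2 - I$
$m{\left(P \right)} = \frac{1}{2 P}$
$v = \frac{448099}{100}$ ($v = 10083 - \left(5602 - \frac{1}{2 \left(-50\right)}\right) = 10083 - \left(5602 - \frac{1}{2} \left(- \frac{1}{50}\right)\right) = 10083 - \left(5602 - - \frac{1}{100}\right) = 10083 - \left(5602 + \frac{1}{100}\right) = 10083 - \frac{560201}{100} = \frac{448099}{100} \approx 4481.0$)
$X{\left(0 \right)} \frac{v}{-3626} = \left(2 - 0\right) \frac{448099}{100 \left(-3626\right)} = \left(2 + 0\right) \frac{448099}{100} \left(- \frac{1}{3626}\right) = 2 \left(- \frac{448099}{362600}\right) = - \frac{448099}{181300}$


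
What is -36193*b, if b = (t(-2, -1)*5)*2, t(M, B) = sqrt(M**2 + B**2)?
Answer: -361930*sqrt(5) ≈ -8.0930e+5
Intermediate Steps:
t(M, B) = sqrt(B**2 + M**2)
b = 10*sqrt(5) (b = (sqrt((-1)**2 + (-2)**2)*5)*2 = (sqrt(1 + 4)*5)*2 = (sqrt(5)*5)*2 = (5*sqrt(5))*2 = 10*sqrt(5) ≈ 22.361)
-36193*b = -361930*sqrt(5)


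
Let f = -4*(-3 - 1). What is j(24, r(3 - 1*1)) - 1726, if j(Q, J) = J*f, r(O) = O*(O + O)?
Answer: -1598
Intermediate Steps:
f = 16 (f = -4*(-4) = 16)
r(O) = 2*O² (r(O) = O*(2*O) = 2*O²)
j(Q, J) = 16*J (j(Q, J) = J*16 = 16*J)
j(24, r(3 - 1*1)) - 1726 = 16*(2*(3 - 1*1)²) - 1726 = 16*(2*(3 - 1)²) - 1726 = 16*(2*2²) - 1726 = 16*(2*4) - 1726 = 16*8 - 1726 = 128 - 1726 = -1598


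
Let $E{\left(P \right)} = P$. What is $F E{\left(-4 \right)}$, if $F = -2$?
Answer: $8$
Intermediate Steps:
$F E{\left(-4 \right)} = \left(-2\right) \left(-4\right) = 8$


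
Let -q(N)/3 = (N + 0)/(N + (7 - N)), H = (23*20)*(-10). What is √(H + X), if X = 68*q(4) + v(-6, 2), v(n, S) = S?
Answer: I*√231014/7 ≈ 68.663*I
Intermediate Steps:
H = -4600 (H = 460*(-10) = -4600)
q(N) = -3*N/7 (q(N) = -3*(N + 0)/(N + (7 - N)) = -3*N/7)
X = -802/7 (X = 68*(-3/7*4) + 2 = 68*(-12/7) + 2 = -816/7 + 2 = -802/7 ≈ -114.57)
√(H + X) = √(-4600 - 802/7) = √(-33002/7) = I*√231014/7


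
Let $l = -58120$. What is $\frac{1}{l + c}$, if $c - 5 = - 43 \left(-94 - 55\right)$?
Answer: $- \frac{1}{51708} \approx -1.9339 \cdot 10^{-5}$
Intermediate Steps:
$c = 6412$ ($c = 5 - 43 \left(-94 - 55\right) = 5 - -6407 = 5 + 6407 = 6412$)
$\frac{1}{l + c} = \frac{1}{-58120 + 6412} = \frac{1}{-51708} = - \frac{1}{51708}$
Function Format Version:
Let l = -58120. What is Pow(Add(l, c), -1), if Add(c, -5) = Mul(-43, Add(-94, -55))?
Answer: Rational(-1, 51708) ≈ -1.9339e-5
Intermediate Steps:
c = 6412 (c = Add(5, Mul(-43, Add(-94, -55))) = Add(5, Mul(-43, -149)) = Add(5, 6407) = 6412)
Pow(Add(l, c), -1) = Pow(Add(-58120, 6412), -1) = Pow(-51708, -1) = Rational(-1, 51708)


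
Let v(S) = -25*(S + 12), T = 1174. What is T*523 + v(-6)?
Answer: 613852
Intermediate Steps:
v(S) = -300 - 25*S (v(S) = -25*(12 + S) = -300 - 25*S)
T*523 + v(-6) = 1174*523 + (-300 - 25*(-6)) = 614002 + (-300 + 150) = 614002 - 150 = 613852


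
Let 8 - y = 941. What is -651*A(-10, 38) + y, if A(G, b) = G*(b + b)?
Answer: 493827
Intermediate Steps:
y = -933 (y = 8 - 1*941 = 8 - 941 = -933)
A(G, b) = 2*G*b (A(G, b) = G*(2*b) = 2*G*b)
-651*A(-10, 38) + y = -1302*(-10)*38 - 933 = -651*(-760) - 933 = 494760 - 933 = 493827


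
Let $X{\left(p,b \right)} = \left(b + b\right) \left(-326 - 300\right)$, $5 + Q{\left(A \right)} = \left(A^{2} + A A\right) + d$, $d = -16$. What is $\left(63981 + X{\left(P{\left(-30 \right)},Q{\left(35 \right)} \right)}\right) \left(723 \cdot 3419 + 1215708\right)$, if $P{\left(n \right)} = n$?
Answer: $-10978587495915$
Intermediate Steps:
$Q{\left(A \right)} = -21 + 2 A^{2}$ ($Q{\left(A \right)} = -5 - \left(16 - A^{2} - A A\right) = -5 + \left(\left(A^{2} + A^{2}\right) - 16\right) = -5 + \left(2 A^{2} - 16\right) = -5 + \left(-16 + 2 A^{2}\right) = -21 + 2 A^{2}$)
$X{\left(p,b \right)} = - 1252 b$ ($X{\left(p,b \right)} = 2 b \left(-626\right) = - 1252 b$)
$\left(63981 + X{\left(P{\left(-30 \right)},Q{\left(35 \right)} \right)}\right) \left(723 \cdot 3419 + 1215708\right) = \left(63981 - 1252 \left(-21 + 2 \cdot 35^{2}\right)\right) \left(723 \cdot 3419 + 1215708\right) = \left(63981 - 1252 \left(-21 + 2 \cdot 1225\right)\right) \left(2471937 + 1215708\right) = \left(63981 - 1252 \left(-21 + 2450\right)\right) 3687645 = \left(63981 - 3041108\right) 3687645 = \left(-2977127\right) 3687645 = -10978587495915$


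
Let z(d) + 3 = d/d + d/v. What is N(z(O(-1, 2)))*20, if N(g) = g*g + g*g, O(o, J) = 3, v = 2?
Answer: 10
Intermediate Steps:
z(d) = -2 + d/2 (z(d) = -3 + (d/d + d/2) = -3 + (1 + d*(1/2)) = -3 + (1 + d/2) = -2 + d/2)
N(g) = 2*g**2 (N(g) = g**2 + g**2 = 2*g**2)
N(z(O(-1, 2)))*20 = (2*(-2 + (1/2)*3)**2)*20 = (2*(-2 + 3/2)**2)*20 = (2*(-1/2)**2)*20 = (2*(1/4))*20 = (1/2)*20 = 10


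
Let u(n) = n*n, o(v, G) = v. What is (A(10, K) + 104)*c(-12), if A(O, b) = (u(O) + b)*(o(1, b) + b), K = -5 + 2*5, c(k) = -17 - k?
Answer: -3670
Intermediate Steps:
u(n) = n²
K = 5 (K = -5 + 10 = 5)
A(O, b) = (1 + b)*(b + O²) (A(O, b) = (O² + b)*(1 + b) = (b + O²)*(1 + b) = (1 + b)*(b + O²))
(A(10, K) + 104)*c(-12) = ((5 + 10² + 5² + 5*10²) + 104)*(-17 - 1*(-12)) = ((5 + 100 + 25 + 5*100) + 104)*(-17 + 12) = ((5 + 100 + 25 + 500) + 104)*(-5) = (630 + 104)*(-5) = 734*(-5) = -3670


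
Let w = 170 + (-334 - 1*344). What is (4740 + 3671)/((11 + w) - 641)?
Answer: -8411/1138 ≈ -7.3910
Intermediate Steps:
w = -508 (w = 170 + (-334 - 344) = 170 - 678 = -508)
(4740 + 3671)/((11 + w) - 641) = (4740 + 3671)/((11 - 508) - 641) = 8411/(-497 - 641) = 8411/(-1138) = 8411*(-1/1138) = -8411/1138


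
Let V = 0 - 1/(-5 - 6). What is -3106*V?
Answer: -3106/11 ≈ -282.36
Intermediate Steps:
V = 1/11 (V = 0 - 1/(-11) = 0 - 1*(-1/11) = 0 + 1/11 = 1/11 ≈ 0.090909)
-3106*V = -3106*1/11 = -3106/11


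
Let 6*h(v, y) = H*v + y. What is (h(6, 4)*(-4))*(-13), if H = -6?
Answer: -832/3 ≈ -277.33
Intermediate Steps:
h(v, y) = -v + y/6 (h(v, y) = (-6*v + y)/6 = (y - 6*v)/6 = -v + y/6)
(h(6, 4)*(-4))*(-13) = ((-1*6 + (⅙)*4)*(-4))*(-13) = ((-6 + ⅔)*(-4))*(-13) = -16/3*(-4)*(-13) = (64/3)*(-13) = -832/3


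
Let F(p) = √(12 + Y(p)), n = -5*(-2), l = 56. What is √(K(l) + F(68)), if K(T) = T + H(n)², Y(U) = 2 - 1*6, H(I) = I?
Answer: √(156 + 2*√2) ≈ 12.603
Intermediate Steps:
n = 10
Y(U) = -4 (Y(U) = 2 - 6 = -4)
K(T) = 100 + T (K(T) = T + 10² = T + 100 = 100 + T)
F(p) = 2*√2 (F(p) = √(12 - 4) = √8 = 2*√2)
√(K(l) + F(68)) = √((100 + 56) + 2*√2) = √(156 + 2*√2)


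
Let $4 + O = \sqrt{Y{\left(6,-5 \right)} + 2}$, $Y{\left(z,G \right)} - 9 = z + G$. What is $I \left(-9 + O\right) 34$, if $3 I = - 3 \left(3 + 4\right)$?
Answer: $3094 - 476 \sqrt{3} \approx 2269.5$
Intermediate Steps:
$Y{\left(z,G \right)} = 9 + G + z$ ($Y{\left(z,G \right)} = 9 + \left(z + G\right) = 9 + \left(G + z\right) = 9 + G + z$)
$O = -4 + 2 \sqrt{3}$ ($O = -4 + \sqrt{\left(9 - 5 + 6\right) + 2} = -4 + \sqrt{10 + 2} = -4 + \sqrt{12} = -4 + 2 \sqrt{3} \approx -0.5359$)
$I = -7$ ($I = \frac{\left(-3\right) \left(3 + 4\right)}{3} = \frac{\left(-3\right) 7}{3} = \frac{1}{3} \left(-21\right) = -7$)
$I \left(-9 + O\right) 34 = - 7 \left(-9 - \left(4 - 2 \sqrt{3}\right)\right) 34 = - 7 \left(-13 + 2 \sqrt{3}\right) 34 = \left(91 - 14 \sqrt{3}\right) 34 = 3094 - 476 \sqrt{3}$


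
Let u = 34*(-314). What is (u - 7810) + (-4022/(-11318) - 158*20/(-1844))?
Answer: -48220860633/2608799 ≈ -18484.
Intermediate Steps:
u = -10676
(u - 7810) + (-4022/(-11318) - 158*20/(-1844)) = (-10676 - 7810) + (-4022/(-11318) - 158*20/(-1844)) = -18486 + (-4022*(-1/11318) - 3160*(-1/1844)) = -18486 + (2011/5659 + 790/461) = -18486 + 5397681/2608799 = -48220860633/2608799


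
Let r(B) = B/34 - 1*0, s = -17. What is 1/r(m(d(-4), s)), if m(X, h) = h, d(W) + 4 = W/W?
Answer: -2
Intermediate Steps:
d(W) = -3 (d(W) = -4 + W/W = -4 + 1 = -3)
r(B) = B/34 (r(B) = B*(1/34) + 0 = B/34 + 0 = B/34)
1/r(m(d(-4), s)) = 1/((1/34)*(-17)) = 1/(-1/2) = -2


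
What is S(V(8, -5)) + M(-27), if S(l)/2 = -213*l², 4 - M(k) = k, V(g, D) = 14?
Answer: -83465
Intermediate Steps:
M(k) = 4 - k
S(l) = -426*l² (S(l) = 2*(-213*l²) = -426*l²)
S(V(8, -5)) + M(-27) = -426*14² + (4 - 1*(-27)) = -426*196 + (4 + 27) = -83496 + 31 = -83465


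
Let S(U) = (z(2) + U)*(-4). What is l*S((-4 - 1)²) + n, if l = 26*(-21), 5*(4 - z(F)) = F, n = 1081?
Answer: 317717/5 ≈ 63543.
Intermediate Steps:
z(F) = 4 - F/5
l = -546
S(U) = -72/5 - 4*U (S(U) = ((4 - ⅕*2) + U)*(-4) = ((4 - ⅖) + U)*(-4) = (18/5 + U)*(-4) = -72/5 - 4*U)
l*S((-4 - 1)²) + n = -546*(-72/5 - 4*(-4 - 1)²) + 1081 = -546*(-72/5 - 4*(-5)²) + 1081 = -546*(-72/5 - 4*25) + 1081 = -546*(-72/5 - 100) + 1081 = -546*(-572/5) + 1081 = 312312/5 + 1081 = 317717/5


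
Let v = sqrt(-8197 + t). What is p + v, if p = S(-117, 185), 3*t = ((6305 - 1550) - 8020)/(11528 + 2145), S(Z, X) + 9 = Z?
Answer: -126 + 2*I*sqrt(28496001678)/3729 ≈ -126.0 + 90.538*I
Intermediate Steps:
S(Z, X) = -9 + Z
t = -3265/41019 (t = (((6305 - 1550) - 8020)/(11528 + 2145))/3 = ((4755 - 8020)/13673)/3 = (-3265*1/13673)/3 = (1/3)*(-3265/13673) = -3265/41019 ≈ -0.079597)
p = -126 (p = -9 - 117 = -126)
v = 2*I*sqrt(28496001678)/3729 (v = sqrt(-8197 - 3265/41019) = sqrt(-336236008/41019) = 2*I*sqrt(28496001678)/3729 ≈ 90.538*I)
p + v = -126 + 2*I*sqrt(28496001678)/3729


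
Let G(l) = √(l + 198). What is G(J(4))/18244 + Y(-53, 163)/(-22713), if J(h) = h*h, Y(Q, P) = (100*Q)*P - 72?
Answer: 863972/22713 + √214/18244 ≈ 38.039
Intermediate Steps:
Y(Q, P) = -72 + 100*P*Q (Y(Q, P) = 100*P*Q - 72 = -72 + 100*P*Q)
J(h) = h²
G(l) = √(198 + l)
G(J(4))/18244 + Y(-53, 163)/(-22713) = √(198 + 4²)/18244 + (-72 + 100*163*(-53))/(-22713) = √(198 + 16)*(1/18244) + (-72 - 863900)*(-1/22713) = √214*(1/18244) - 863972*(-1/22713) = √214/18244 + 863972/22713 = 863972/22713 + √214/18244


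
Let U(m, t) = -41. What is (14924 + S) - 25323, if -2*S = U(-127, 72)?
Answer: -20757/2 ≈ -10379.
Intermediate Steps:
S = 41/2 (S = -½*(-41) = 41/2 ≈ 20.500)
(14924 + S) - 25323 = (14924 + 41/2) - 25323 = 29889/2 - 25323 = -20757/2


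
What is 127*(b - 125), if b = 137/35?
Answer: -538226/35 ≈ -15378.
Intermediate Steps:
b = 137/35 (b = 137*(1/35) = 137/35 ≈ 3.9143)
127*(b - 125) = 127*(137/35 - 125) = 127*(-4238/35) = -538226/35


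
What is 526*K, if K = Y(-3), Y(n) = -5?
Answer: -2630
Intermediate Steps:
K = -5
526*K = 526*(-5) = -2630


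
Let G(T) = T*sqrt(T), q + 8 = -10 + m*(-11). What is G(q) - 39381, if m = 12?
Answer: -39381 - 750*I*sqrt(6) ≈ -39381.0 - 1837.1*I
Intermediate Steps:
q = -150 (q = -8 + (-10 + 12*(-11)) = -8 + (-10 - 132) = -8 - 142 = -150)
G(T) = T**(3/2)
G(q) - 39381 = (-150)**(3/2) - 39381 = -750*I*sqrt(6) - 39381 = -39381 - 750*I*sqrt(6)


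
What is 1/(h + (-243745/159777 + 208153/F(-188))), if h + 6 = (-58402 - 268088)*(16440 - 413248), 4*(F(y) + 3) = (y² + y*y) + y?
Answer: 231222/29955698899861391 ≈ 7.7188e-12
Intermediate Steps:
F(y) = -3 + y²/2 + y/4 (F(y) = -3 + ((y² + y*y) + y)/4 = -3 + ((y² + y²) + y)/4 = -3 + (2*y² + y)/4 = -3 + (y + 2*y²)/4 = -3 + (y²/2 + y/4) = -3 + y²/2 + y/4)
h = 129553843914 (h = -6 + (-58402 - 268088)*(16440 - 413248) = -6 - 326490*(-396808) = -6 + 129553843920 = 129553843914)
1/(h + (-243745/159777 + 208153/F(-188))) = 1/(129553843914 + (-243745/159777 + 208153/(-3 + (½)*(-188)² + (¼)*(-188)))) = 1/(129553843914 + (-243745*1/159777 + 208153/(-3 + (½)*35344 - 47))) = 1/(129553843914 + (-5945/3897 + 208153/(-3 + 17672 - 47))) = 1/(129553843914 + (-5945/3897 + 208153/17622)) = 1/(129553843914 + (-5945/3897 + 208153*(1/17622))) = 1/(129553843914 + (-5945/3897 + 18923/1602)) = 1/(129553843914 + 2378483/231222) = 1/(29955698899861391/231222) = 231222/29955698899861391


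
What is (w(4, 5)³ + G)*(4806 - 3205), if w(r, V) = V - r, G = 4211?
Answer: 6743412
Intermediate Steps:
(w(4, 5)³ + G)*(4806 - 3205) = ((5 - 1*4)³ + 4211)*(4806 - 3205) = ((5 - 4)³ + 4211)*1601 = (1³ + 4211)*1601 = (1 + 4211)*1601 = 4212*1601 = 6743412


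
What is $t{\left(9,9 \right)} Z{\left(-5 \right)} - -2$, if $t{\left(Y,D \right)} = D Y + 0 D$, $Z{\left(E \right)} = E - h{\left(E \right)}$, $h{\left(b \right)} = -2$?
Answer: $-241$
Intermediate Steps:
$Z{\left(E \right)} = 2 + E$ ($Z{\left(E \right)} = E - -2 = E + 2 = 2 + E$)
$t{\left(Y,D \right)} = D Y$ ($t{\left(Y,D \right)} = D Y + 0 = D Y$)
$t{\left(9,9 \right)} Z{\left(-5 \right)} - -2 = 9 \cdot 9 \left(2 - 5\right) - -2 = 81 \left(-3\right) + \left(-6 + 8\right) = -243 + 2 = -241$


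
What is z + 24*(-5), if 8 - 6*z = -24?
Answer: -344/3 ≈ -114.67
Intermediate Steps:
z = 16/3 (z = 4/3 - 1/6*(-24) = 4/3 + 4 = 16/3 ≈ 5.3333)
z + 24*(-5) = 16/3 + 24*(-5) = 16/3 - 120 = -344/3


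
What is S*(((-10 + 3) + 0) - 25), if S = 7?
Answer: -224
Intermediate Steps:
S*(((-10 + 3) + 0) - 25) = 7*(((-10 + 3) + 0) - 25) = 7*((-7 + 0) - 25) = 7*(-7 - 25) = 7*(-32) = -224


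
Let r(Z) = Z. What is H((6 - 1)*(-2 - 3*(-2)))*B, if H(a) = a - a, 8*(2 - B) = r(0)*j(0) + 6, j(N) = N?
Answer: 0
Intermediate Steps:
B = 5/4 (B = 2 - (0*0 + 6)/8 = 2 - (0 + 6)/8 = 2 - ⅛*6 = 2 - ¾ = 5/4 ≈ 1.2500)
H(a) = 0
H((6 - 1)*(-2 - 3*(-2)))*B = 0*(5/4) = 0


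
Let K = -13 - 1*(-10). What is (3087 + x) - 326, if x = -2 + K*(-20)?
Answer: 2819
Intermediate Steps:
K = -3 (K = -13 + 10 = -3)
x = 58 (x = -2 - 3*(-20) = -2 + 60 = 58)
(3087 + x) - 326 = (3087 + 58) - 326 = 3145 - 326 = 2819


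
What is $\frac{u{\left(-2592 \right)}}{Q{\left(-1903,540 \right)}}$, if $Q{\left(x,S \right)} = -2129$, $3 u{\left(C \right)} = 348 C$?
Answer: $\frac{300672}{2129} \approx 141.23$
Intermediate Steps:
$u{\left(C \right)} = 116 C$ ($u{\left(C \right)} = \frac{348 C}{3} = 116 C$)
$\frac{u{\left(-2592 \right)}}{Q{\left(-1903,540 \right)}} = \frac{116 \left(-2592\right)}{-2129} = \left(-300672\right) \left(- \frac{1}{2129}\right) = \frac{300672}{2129}$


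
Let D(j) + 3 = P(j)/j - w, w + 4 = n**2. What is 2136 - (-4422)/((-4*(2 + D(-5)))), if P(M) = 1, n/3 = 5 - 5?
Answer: 48753/28 ≈ 1741.2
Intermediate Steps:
n = 0 (n = 3*(5 - 5) = 3*0 = 0)
w = -4 (w = -4 + 0**2 = -4 + 0 = -4)
D(j) = 1 + 1/j (D(j) = -3 + (1/j - 1*(-4)) = -3 + (1/j + 4) = -3 + (4 + 1/j) = 1 + 1/j)
2136 - (-4422)/((-4*(2 + D(-5)))) = 2136 - (-4422)/((-4*(2 + (1 - 5)/(-5)))) = 2136 - (-4422)/((-4*(2 - 1/5*(-4)))) = 2136 - (-4422)/((-4*(2 + 4/5))) = 2136 - (-4422)/((-4*14/5)) = 2136 - (-4422)/(-56/5) = 2136 - (-4422)*(-5)/56 = 2136 - 1*11055/28 = 2136 - 11055/28 = 48753/28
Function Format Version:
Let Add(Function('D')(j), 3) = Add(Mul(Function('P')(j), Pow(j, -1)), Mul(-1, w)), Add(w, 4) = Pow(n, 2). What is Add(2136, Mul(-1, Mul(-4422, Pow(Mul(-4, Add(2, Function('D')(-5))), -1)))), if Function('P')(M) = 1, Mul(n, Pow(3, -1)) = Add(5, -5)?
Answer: Rational(48753, 28) ≈ 1741.2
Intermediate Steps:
n = 0 (n = Mul(3, Add(5, -5)) = Mul(3, 0) = 0)
w = -4 (w = Add(-4, Pow(0, 2)) = Add(-4, 0) = -4)
Function('D')(j) = Add(1, Pow(j, -1)) (Function('D')(j) = Add(-3, Add(Mul(1, Pow(j, -1)), Mul(-1, -4))) = Add(-3, Add(Pow(j, -1), 4)) = Add(-3, Add(4, Pow(j, -1))) = Add(1, Pow(j, -1)))
Add(2136, Mul(-1, Mul(-4422, Pow(Mul(-4, Add(2, Function('D')(-5))), -1)))) = Add(2136, Mul(-1, Mul(-4422, Pow(Mul(-4, Add(2, Mul(Pow(-5, -1), Add(1, -5)))), -1)))) = Add(2136, Mul(-1, Mul(-4422, Pow(Mul(-4, Add(2, Mul(Rational(-1, 5), -4))), -1)))) = Add(2136, Mul(-1, Mul(-4422, Pow(Mul(-4, Add(2, Rational(4, 5))), -1)))) = Add(2136, Mul(-1, Mul(-4422, Pow(Mul(-4, Rational(14, 5)), -1)))) = Add(2136, Mul(-1, Mul(-4422, Pow(Rational(-56, 5), -1)))) = Add(2136, Mul(-1, Mul(-4422, Rational(-5, 56)))) = Add(2136, Mul(-1, Rational(11055, 28))) = Add(2136, Rational(-11055, 28)) = Rational(48753, 28)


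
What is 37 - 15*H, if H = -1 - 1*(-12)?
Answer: -128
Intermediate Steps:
H = 11 (H = -1 + 12 = 11)
37 - 15*H = 37 - 15*11 = 37 - 165 = -128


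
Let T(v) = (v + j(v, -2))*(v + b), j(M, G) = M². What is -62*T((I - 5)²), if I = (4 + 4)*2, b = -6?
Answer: -105253060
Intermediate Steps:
I = 16 (I = 8*2 = 16)
T(v) = (-6 + v)*(v + v²) (T(v) = (v + v²)*(v - 6) = (v + v²)*(-6 + v) = (-6 + v)*(v + v²))
-62*T((I - 5)²) = -62*(16 - 5)²*(-6 + ((16 - 5)²)² - 5*(16 - 5)²) = -62*11²*(-6 + (11²)² - 5*11²) = -7502*(-6 + 121² - 5*121) = -7502*(-6 + 14641 - 605) = -7502*14030 = -62*1697630 = -105253060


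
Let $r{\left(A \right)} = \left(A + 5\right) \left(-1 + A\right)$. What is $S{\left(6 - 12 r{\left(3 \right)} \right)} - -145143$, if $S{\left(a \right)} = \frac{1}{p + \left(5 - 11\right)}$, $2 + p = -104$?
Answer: $\frac{16256015}{112} \approx 1.4514 \cdot 10^{5}$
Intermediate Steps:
$r{\left(A \right)} = \left(-1 + A\right) \left(5 + A\right)$ ($r{\left(A \right)} = \left(5 + A\right) \left(-1 + A\right) = \left(-1 + A\right) \left(5 + A\right)$)
$p = -106$ ($p = -2 - 104 = -106$)
$S{\left(a \right)} = - \frac{1}{112}$ ($S{\left(a \right)} = \frac{1}{-106 + \left(5 - 11\right)} = \frac{1}{-106 - 6} = \frac{1}{-112} = - \frac{1}{112}$)
$S{\left(6 - 12 r{\left(3 \right)} \right)} - -145143 = - \frac{1}{112} - -145143 = - \frac{1}{112} + 145143 = \frac{16256015}{112}$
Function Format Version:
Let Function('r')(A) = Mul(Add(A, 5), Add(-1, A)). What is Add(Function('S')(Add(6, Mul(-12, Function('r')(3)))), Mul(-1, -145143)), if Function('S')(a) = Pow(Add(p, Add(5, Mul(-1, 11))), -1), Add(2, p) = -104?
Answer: Rational(16256015, 112) ≈ 1.4514e+5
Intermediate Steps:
Function('r')(A) = Mul(Add(-1, A), Add(5, A)) (Function('r')(A) = Mul(Add(5, A), Add(-1, A)) = Mul(Add(-1, A), Add(5, A)))
p = -106 (p = Add(-2, -104) = -106)
Function('S')(a) = Rational(-1, 112) (Function('S')(a) = Pow(Add(-106, Add(5, Mul(-1, 11))), -1) = Pow(Add(-106, Add(5, -11)), -1) = Pow(Add(-106, -6), -1) = Pow(-112, -1) = Rational(-1, 112))
Add(Function('S')(Add(6, Mul(-12, Function('r')(3)))), Mul(-1, -145143)) = Add(Rational(-1, 112), Mul(-1, -145143)) = Add(Rational(-1, 112), 145143) = Rational(16256015, 112)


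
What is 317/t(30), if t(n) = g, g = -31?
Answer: -317/31 ≈ -10.226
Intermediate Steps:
t(n) = -31
317/t(30) = 317/(-31) = 317*(-1/31) = -317/31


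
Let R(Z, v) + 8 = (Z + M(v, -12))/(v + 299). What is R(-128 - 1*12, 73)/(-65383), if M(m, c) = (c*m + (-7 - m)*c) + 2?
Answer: 505/4053746 ≈ 0.00012458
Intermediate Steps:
M(m, c) = 2 + c*m + c*(-7 - m) (M(m, c) = (c*m + c*(-7 - m)) + 2 = 2 + c*m + c*(-7 - m))
R(Z, v) = -8 + (86 + Z)/(299 + v) (R(Z, v) = -8 + (Z + (2 - 7*(-12)))/(v + 299) = -8 + (Z + (2 + 84))/(299 + v) = -8 + (Z + 86)/(299 + v) = -8 + (86 + Z)/(299 + v))
R(-128 - 1*12, 73)/(-65383) = ((-2306 + (-128 - 1*12) - 8*73)/(299 + 73))/(-65383) = ((-2306 + (-128 - 12) - 584)/372)*(-1/65383) = ((-2306 - 140 - 584)/372)*(-1/65383) = ((1/372)*(-3030))*(-1/65383) = -505/62*(-1/65383) = 505/4053746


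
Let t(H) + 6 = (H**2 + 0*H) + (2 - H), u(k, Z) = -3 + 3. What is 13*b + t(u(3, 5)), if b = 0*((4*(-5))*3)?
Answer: -4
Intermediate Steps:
u(k, Z) = 0
t(H) = -4 + H**2 - H (t(H) = -6 + ((H**2 + 0*H) + (2 - H)) = -6 + ((H**2 + 0) + (2 - H)) = -6 + (H**2 + (2 - H)) = -6 + (2 + H**2 - H) = -4 + H**2 - H)
b = 0 (b = 0*(-20*3) = 0*(-60) = 0)
13*b + t(u(3, 5)) = 13*0 + (-4 + 0**2 - 1*0) = 0 + (-4 + 0 + 0) = 0 - 4 = -4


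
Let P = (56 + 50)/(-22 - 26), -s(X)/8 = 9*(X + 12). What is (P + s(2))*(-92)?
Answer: 557635/6 ≈ 92939.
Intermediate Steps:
s(X) = -864 - 72*X (s(X) = -72*(X + 12) = -72*(12 + X) = -8*(108 + 9*X) = -864 - 72*X)
P = -53/24 (P = 106/(-48) = 106*(-1/48) = -53/24 ≈ -2.2083)
(P + s(2))*(-92) = (-53/24 + (-864 - 72*2))*(-92) = (-53/24 + (-864 - 144))*(-92) = (-53/24 - 1008)*(-92) = -24245/24*(-92) = 557635/6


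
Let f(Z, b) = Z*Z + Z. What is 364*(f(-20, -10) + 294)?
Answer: 245336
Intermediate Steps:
f(Z, b) = Z + Z**2 (f(Z, b) = Z**2 + Z = Z + Z**2)
364*(f(-20, -10) + 294) = 364*(-20*(1 - 20) + 294) = 364*(-20*(-19) + 294) = 364*(380 + 294) = 364*674 = 245336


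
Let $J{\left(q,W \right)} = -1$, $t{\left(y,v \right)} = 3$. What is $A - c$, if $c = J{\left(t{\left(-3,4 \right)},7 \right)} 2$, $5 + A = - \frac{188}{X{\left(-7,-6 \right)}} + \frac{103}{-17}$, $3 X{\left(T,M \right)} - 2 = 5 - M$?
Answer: $- \frac{11590}{221} \approx -52.443$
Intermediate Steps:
$X{\left(T,M \right)} = \frac{7}{3} - \frac{M}{3}$ ($X{\left(T,M \right)} = \frac{2}{3} + \frac{5 - M}{3} = \frac{2}{3} - \left(- \frac{5}{3} + \frac{M}{3}\right) = \frac{7}{3} - \frac{M}{3}$)
$A = - \frac{12032}{221}$ ($A = -5 + \left(- \frac{188}{\frac{7}{3} - -2} + \frac{103}{-17}\right) = -5 + \left(- \frac{188}{\frac{7}{3} + 2} + 103 \left(- \frac{1}{17}\right)\right) = -5 - \left(\frac{103}{17} + \frac{188}{\frac{13}{3}}\right) = -5 - \frac{10927}{221} = - \frac{12032}{221} \approx -54.443$)
$c = -2$ ($c = \left(-1\right) 2 = -2$)
$A - c = - \frac{12032}{221} - -2 = - \frac{12032}{221} + 2 = - \frac{11590}{221}$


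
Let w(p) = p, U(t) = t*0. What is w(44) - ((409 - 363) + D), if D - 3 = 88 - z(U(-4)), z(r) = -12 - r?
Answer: -105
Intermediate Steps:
U(t) = 0
D = 103 (D = 3 + (88 - (-12 - 1*0)) = 3 + (88 - (-12 + 0)) = 3 + (88 - 1*(-12)) = 3 + (88 + 12) = 3 + 100 = 103)
w(44) - ((409 - 363) + D) = 44 - ((409 - 363) + 103) = 44 - (46 + 103) = 44 - 1*149 = 44 - 149 = -105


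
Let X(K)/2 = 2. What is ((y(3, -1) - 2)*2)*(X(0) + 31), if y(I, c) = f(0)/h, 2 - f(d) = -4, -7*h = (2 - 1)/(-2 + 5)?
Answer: -8960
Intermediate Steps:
h = -1/21 (h = -(2 - 1)/(7*(-2 + 5)) = -1/(7*3) = -⅐*⅓ = -1/21 ≈ -0.047619)
f(d) = 6 (f(d) = 2 - 1*(-4) = 2 + 4 = 6)
y(I, c) = -126 (y(I, c) = 6/(-1/21) = 6*(-21) = -126)
X(K) = 4 (X(K) = 2*2 = 4)
((y(3, -1) - 2)*2)*(X(0) + 31) = ((-126 - 2)*2)*(4 + 31) = -128*2*35 = -256*35 = -8960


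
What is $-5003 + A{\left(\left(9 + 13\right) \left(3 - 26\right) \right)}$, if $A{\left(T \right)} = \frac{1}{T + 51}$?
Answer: $- \frac{2276366}{455} \approx -5003.0$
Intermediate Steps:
$A{\left(T \right)} = \frac{1}{51 + T}$
$-5003 + A{\left(\left(9 + 13\right) \left(3 - 26\right) \right)} = -5003 + \frac{1}{51 + \left(9 + 13\right) \left(3 - 26\right)} = -5003 + \frac{1}{51 + 22 \left(-23\right)} = -5003 + \frac{1}{51 - 506} = -5003 + \frac{1}{-455} = -5003 - \frac{1}{455} = - \frac{2276366}{455}$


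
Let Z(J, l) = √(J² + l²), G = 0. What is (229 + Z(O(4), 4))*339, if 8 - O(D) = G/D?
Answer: 77631 + 1356*√5 ≈ 80663.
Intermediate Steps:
O(D) = 8 (O(D) = 8 - 0/D = 8 - 1*0 = 8 + 0 = 8)
(229 + Z(O(4), 4))*339 = (229 + √(8² + 4²))*339 = (229 + √(64 + 16))*339 = (229 + √80)*339 = (229 + 4*√5)*339 = 77631 + 1356*√5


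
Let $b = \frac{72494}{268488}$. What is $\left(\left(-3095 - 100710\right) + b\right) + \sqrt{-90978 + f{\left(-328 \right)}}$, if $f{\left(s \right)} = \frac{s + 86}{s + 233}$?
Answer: $- \frac{13935162173}{134244} + \frac{2 i \sqrt{205263365}}{95} \approx -1.038 \cdot 10^{5} + 301.62 i$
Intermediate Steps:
$b = \frac{36247}{134244}$ ($b = 72494 \cdot \frac{1}{268488} = \frac{36247}{134244} \approx 0.27001$)
$f{\left(s \right)} = \frac{86 + s}{233 + s}$
$\left(\left(-3095 - 100710\right) + b\right) + \sqrt{-90978 + f{\left(-328 \right)}} = \left(\left(-3095 - 100710\right) + \frac{36247}{134244}\right) + \sqrt{-90978 + \frac{86 - 328}{233 - 328}} = \left(-103805 + \frac{36247}{134244}\right) + \sqrt{-90978 + \frac{1}{-95} \left(-242\right)} = - \frac{13935162173}{134244} + \sqrt{-90978 - - \frac{242}{95}} = - \frac{13935162173}{134244} + \sqrt{-90978 + \frac{242}{95}} = - \frac{13935162173}{134244} + \sqrt{- \frac{8642668}{95}} = - \frac{13935162173}{134244} + \frac{2 i \sqrt{205263365}}{95}$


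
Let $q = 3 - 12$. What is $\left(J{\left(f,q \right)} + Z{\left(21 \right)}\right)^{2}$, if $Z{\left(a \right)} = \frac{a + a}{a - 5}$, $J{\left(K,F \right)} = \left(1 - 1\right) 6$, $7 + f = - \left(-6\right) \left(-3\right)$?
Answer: $\frac{441}{64} \approx 6.8906$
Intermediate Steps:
$f = -25$ ($f = -7 - \left(-6\right) \left(-3\right) = -7 - 18 = -25$)
$q = -9$ ($q = 3 - 12 = -9$)
$J{\left(K,F \right)} = 0$ ($J{\left(K,F \right)} = 0 \cdot 6 = 0$)
$Z{\left(a \right)} = \frac{2 a}{-5 + a}$
$\left(J{\left(f,q \right)} + Z{\left(21 \right)}\right)^{2} = \left(0 + 2 \cdot 21 \frac{1}{-5 + 21}\right)^{2} = \left(0 + 2 \cdot 21 \cdot \frac{1}{16}\right)^{2} = \left(0 + \frac{21}{8}\right)^{2} = \left(\frac{21}{8}\right)^{2} = \frac{441}{64}$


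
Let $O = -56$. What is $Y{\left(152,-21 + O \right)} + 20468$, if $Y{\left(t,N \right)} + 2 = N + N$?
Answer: $20312$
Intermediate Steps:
$Y{\left(t,N \right)} = -2 + 2 N$ ($Y{\left(t,N \right)} = -2 + \left(N + N\right) = -2 + 2 N$)
$Y{\left(152,-21 + O \right)} + 20468 = \left(-2 + 2 \left(-21 - 56\right)\right) + 20468 = \left(-2 + 2 \left(-77\right)\right) + 20468 = \left(-2 - 154\right) + 20468 = -156 + 20468 = 20312$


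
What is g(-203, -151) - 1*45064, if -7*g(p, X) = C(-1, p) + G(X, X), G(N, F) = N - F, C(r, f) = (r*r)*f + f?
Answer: -45006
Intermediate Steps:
C(r, f) = f + f*r² (C(r, f) = r²*f + f = f*r² + f = f + f*r²)
g(p, X) = -2*p/7 (g(p, X) = -(p*(1 + (-1)²) + (X - X))/7 = -(p*(1 + 1) + 0)/7 = -(p*2 + 0)/7 = -(2*p + 0)/7 = -2*p/7)
g(-203, -151) - 1*45064 = -2/7*(-203) - 1*45064 = 58 - 45064 = -45006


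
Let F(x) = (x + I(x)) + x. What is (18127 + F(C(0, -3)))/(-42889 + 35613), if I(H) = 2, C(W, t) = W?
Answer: -18129/7276 ≈ -2.4916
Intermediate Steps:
F(x) = 2 + 2*x (F(x) = (x + 2) + x = (2 + x) + x = 2 + 2*x)
(18127 + F(C(0, -3)))/(-42889 + 35613) = (18127 + (2 + 2*0))/(-42889 + 35613) = (18127 + (2 + 0))/(-7276) = (18127 + 2)*(-1/7276) = 18129*(-1/7276) = -18129/7276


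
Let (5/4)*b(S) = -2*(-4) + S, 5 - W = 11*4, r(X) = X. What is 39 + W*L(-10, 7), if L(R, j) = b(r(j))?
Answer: -429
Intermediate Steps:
W = -39 (W = 5 - 11*4 = 5 - 1*44 = 5 - 44 = -39)
b(S) = 32/5 + 4*S/5 (b(S) = 4*(-2*(-4) + S)/5 = 4*(8 + S)/5 = 32/5 + 4*S/5)
L(R, j) = 32/5 + 4*j/5
39 + W*L(-10, 7) = 39 - 39*(32/5 + (⅘)*7) = 39 - 39*(32/5 + 28/5) = 39 - 39*12 = 39 - 468 = -429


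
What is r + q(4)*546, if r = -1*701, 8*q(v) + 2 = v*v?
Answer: 509/2 ≈ 254.50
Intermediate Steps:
q(v) = -1/4 + v**2/8 (q(v) = -1/4 + (v*v)/8 = -1/4 + v**2/8)
r = -701
r + q(4)*546 = -701 + (-1/4 + (1/8)*4**2)*546 = -701 + (-1/4 + (1/8)*16)*546 = -701 + (-1/4 + 2)*546 = -701 + (7/4)*546 = -701 + 1911/2 = 509/2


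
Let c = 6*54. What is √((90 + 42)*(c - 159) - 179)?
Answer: √21601 ≈ 146.97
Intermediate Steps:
c = 324
√((90 + 42)*(c - 159) - 179) = √((90 + 42)*(324 - 159) - 179) = √(132*165 - 179) = √(21780 - 179) = √21601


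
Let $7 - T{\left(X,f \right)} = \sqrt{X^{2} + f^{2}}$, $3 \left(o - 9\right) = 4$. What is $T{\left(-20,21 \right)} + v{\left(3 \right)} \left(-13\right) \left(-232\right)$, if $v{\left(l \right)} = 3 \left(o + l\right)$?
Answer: $120618$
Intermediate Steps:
$o = \frac{31}{3}$ ($o = 9 + \frac{1}{3} \cdot 4 = 9 + \frac{4}{3} = \frac{31}{3} \approx 10.333$)
$v{\left(l \right)} = 31 + 3 l$ ($v{\left(l \right)} = 3 \left(\frac{31}{3} + l\right) = 31 + 3 l$)
$T{\left(X,f \right)} = 7 - \sqrt{X^{2} + f^{2}}$
$T{\left(-20,21 \right)} + v{\left(3 \right)} \left(-13\right) \left(-232\right) = \left(7 - \sqrt{\left(-20\right)^{2} + 21^{2}}\right) + \left(31 + 3 \cdot 3\right) \left(-13\right) \left(-232\right) = \left(7 - \sqrt{400 + 441}\right) + \left(31 + 9\right) \left(-13\right) \left(-232\right) = \left(7 - \sqrt{841}\right) + 40 \left(-13\right) \left(-232\right) = \left(7 - 29\right) - -120640 = \left(7 - 29\right) + 120640 = -22 + 120640 = 120618$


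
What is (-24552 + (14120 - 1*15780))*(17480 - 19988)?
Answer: 65739696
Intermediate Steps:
(-24552 + (14120 - 1*15780))*(17480 - 19988) = (-24552 + (14120 - 15780))*(-2508) = (-24552 - 1660)*(-2508) = -26212*(-2508) = 65739696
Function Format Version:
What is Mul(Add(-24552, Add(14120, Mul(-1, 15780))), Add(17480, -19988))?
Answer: 65739696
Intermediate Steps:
Mul(Add(-24552, Add(14120, Mul(-1, 15780))), Add(17480, -19988)) = Mul(Add(-24552, Add(14120, -15780)), -2508) = Mul(Add(-24552, -1660), -2508) = Mul(-26212, -2508) = 65739696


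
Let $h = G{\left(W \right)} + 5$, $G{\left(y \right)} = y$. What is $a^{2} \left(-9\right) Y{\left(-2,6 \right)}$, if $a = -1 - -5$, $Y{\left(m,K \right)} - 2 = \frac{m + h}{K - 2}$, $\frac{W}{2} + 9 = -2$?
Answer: $396$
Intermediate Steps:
$W = -22$ ($W = -18 + 2 \left(-2\right) = -18 - 4 = -22$)
$h = -17$ ($h = -22 + 5 = -17$)
$Y{\left(m,K \right)} = 2 + \frac{-17 + m}{-2 + K}$ ($Y{\left(m,K \right)} = 2 + \frac{m - 17}{K - 2} = 2 + \frac{-17 + m}{-2 + K}$)
$a = 4$ ($a = -1 + 5 = 4$)
$a^{2} \left(-9\right) Y{\left(-2,6 \right)} = 4^{2} \left(-9\right) \frac{-21 - 2 + 2 \cdot 6}{-2 + 6} = 16 \left(-9\right) \frac{-21 - 2 + 12}{4} = - 144 \cdot \frac{1}{4} \left(-11\right) = \left(-144\right) \left(- \frac{11}{4}\right) = 396$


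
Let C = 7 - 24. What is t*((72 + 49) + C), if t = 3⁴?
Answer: 8424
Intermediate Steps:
C = -17
t = 81
t*((72 + 49) + C) = 81*((72 + 49) - 17) = 81*(121 - 17) = 81*104 = 8424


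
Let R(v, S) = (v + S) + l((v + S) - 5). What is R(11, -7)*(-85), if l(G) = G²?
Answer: -425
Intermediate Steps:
R(v, S) = S + v + (-5 + S + v)² (R(v, S) = (v + S) + ((v + S) - 5)² = (S + v) + ((S + v) - 5)² = (S + v) + (-5 + S + v)² = S + v + (-5 + S + v)²)
R(11, -7)*(-85) = (-7 + 11 + (-5 - 7 + 11)²)*(-85) = (-7 + 11 + (-1)²)*(-85) = (-7 + 11 + 1)*(-85) = 5*(-85) = -425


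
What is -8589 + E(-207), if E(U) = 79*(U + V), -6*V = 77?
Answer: -155735/6 ≈ -25956.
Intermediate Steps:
V = -77/6 (V = -⅙*77 = -77/6 ≈ -12.833)
E(U) = -6083/6 + 79*U (E(U) = 79*(U - 77/6) = 79*(-77/6 + U) = -6083/6 + 79*U)
-8589 + E(-207) = -8589 + (-6083/6 + 79*(-207)) = -8589 + (-6083/6 - 16353) = -8589 - 104201/6 = -155735/6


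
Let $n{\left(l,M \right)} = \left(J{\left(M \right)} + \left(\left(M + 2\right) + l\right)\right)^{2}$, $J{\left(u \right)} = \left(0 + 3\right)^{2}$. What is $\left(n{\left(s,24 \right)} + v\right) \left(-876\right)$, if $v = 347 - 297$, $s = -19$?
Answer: $-268056$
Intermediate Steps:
$v = 50$ ($v = 347 - 297 = 50$)
$J{\left(u \right)} = 9$ ($J{\left(u \right)} = 3^{2} = 9$)
$n{\left(l,M \right)} = \left(11 + M + l\right)^{2}$ ($n{\left(l,M \right)} = \left(9 + \left(\left(M + 2\right) + l\right)\right)^{2} = \left(9 + \left(\left(2 + M\right) + l\right)\right)^{2} = \left(9 + \left(2 + M + l\right)\right)^{2} = \left(11 + M + l\right)^{2}$)
$\left(n{\left(s,24 \right)} + v\right) \left(-876\right) = \left(\left(11 + 24 - 19\right)^{2} + 50\right) \left(-876\right) = \left(16^{2} + 50\right) \left(-876\right) = \left(256 + 50\right) \left(-876\right) = 306 \left(-876\right) = -268056$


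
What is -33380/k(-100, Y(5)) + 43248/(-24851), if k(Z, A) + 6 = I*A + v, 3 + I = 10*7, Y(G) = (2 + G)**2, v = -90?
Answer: -967357756/79200137 ≈ -12.214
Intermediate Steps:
I = 67 (I = -3 + 10*7 = -3 + 70 = 67)
k(Z, A) = -96 + 67*A (k(Z, A) = -6 + (67*A - 90) = -6 + (-90 + 67*A) = -96 + 67*A)
-33380/k(-100, Y(5)) + 43248/(-24851) = -33380/(-96 + 67*(2 + 5)**2) + 43248/(-24851) = -33380/(-96 + 67*7**2) + 43248*(-1/24851) = -33380/(-96 + 67*49) - 43248/24851 = -33380/(-96 + 3283) - 43248/24851 = -33380/3187 - 43248/24851 = -967357756/79200137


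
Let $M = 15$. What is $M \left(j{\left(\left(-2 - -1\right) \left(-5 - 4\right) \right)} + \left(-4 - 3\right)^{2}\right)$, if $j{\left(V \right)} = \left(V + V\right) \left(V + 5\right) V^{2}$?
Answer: $306915$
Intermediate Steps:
$j{\left(V \right)} = 2 V^{3} \left(5 + V\right)$ ($j{\left(V \right)} = 2 V \left(5 + V\right) V^{2} = 2 V^{3} \left(5 + V\right)$)
$M \left(j{\left(\left(-2 - -1\right) \left(-5 - 4\right) \right)} + \left(-4 - 3\right)^{2}\right) = 15 \left(2 \left(\left(-2 - -1\right) \left(-5 - 4\right)\right)^{3} \left(5 + \left(-2 - -1\right) \left(-5 - 4\right)\right) + \left(-4 - 3\right)^{2}\right) = 15 \left(2 \left(\left(-2 + 1\right) \left(-9\right)\right)^{3} \left(5 + \left(-2 + 1\right) \left(-9\right)\right) + \left(-7\right)^{2}\right) = 15 \left(2 \left(\left(-1\right) \left(-9\right)\right)^{3} \left(5 - -9\right) + 49\right) = 15 \left(2 \cdot 9^{3} \left(5 + 9\right) + 49\right) = 15 \left(2 \cdot 729 \cdot 14 + 49\right) = 15 \left(20412 + 49\right) = 15 \cdot 20461 = 306915$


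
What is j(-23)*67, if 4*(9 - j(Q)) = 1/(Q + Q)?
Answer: 111019/184 ≈ 603.36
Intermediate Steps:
j(Q) = 9 - 1/(8*Q) (j(Q) = 9 - 1/(4*(Q + Q)) = 9 - 1/(2*Q)/4 = 9 - 1/(8*Q))
j(-23)*67 = (9 - 1/8/(-23))*67 = (9 - 1/8*(-1/23))*67 = (9 + 1/184)*67 = (1657/184)*67 = 111019/184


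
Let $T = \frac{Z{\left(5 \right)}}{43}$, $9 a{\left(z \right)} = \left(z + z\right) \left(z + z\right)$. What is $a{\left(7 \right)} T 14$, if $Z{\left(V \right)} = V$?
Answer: $\frac{13720}{387} \approx 35.452$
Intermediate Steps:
$a{\left(z \right)} = \frac{4 z^{2}}{9}$ ($a{\left(z \right)} = \frac{\left(z + z\right) \left(z + z\right)}{9} = \frac{2 z 2 z}{9} = \frac{4 z^{2}}{9}$)
$T = \frac{5}{43} \approx 0.11628$
$a{\left(7 \right)} T 14 = \frac{4 \cdot 7^{2}}{9} \cdot \frac{5}{43} \cdot 14 = \frac{4}{9} \cdot 49 \cdot \frac{5}{43} \cdot 14 = \frac{196}{9} \cdot \frac{5}{43} \cdot 14 = \frac{980}{387} \cdot 14 = \frac{13720}{387}$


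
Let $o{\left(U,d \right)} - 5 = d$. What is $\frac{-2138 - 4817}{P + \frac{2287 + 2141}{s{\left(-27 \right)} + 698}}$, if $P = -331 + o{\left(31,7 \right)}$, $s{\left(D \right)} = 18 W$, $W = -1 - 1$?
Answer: $\frac{460421}{20675} \approx 22.269$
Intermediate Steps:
$W = -2$ ($W = -1 - 1 = -2$)
$o{\left(U,d \right)} = 5 + d$
$s{\left(D \right)} = -36$ ($s{\left(D \right)} = 18 \left(-2\right) = -36$)
$P = -319$ ($P = -331 + \left(5 + 7\right) = -331 + 12 = -319$)
$\frac{-2138 - 4817}{P + \frac{2287 + 2141}{s{\left(-27 \right)} + 698}} = \frac{-2138 - 4817}{-319 + \frac{2287 + 2141}{-36 + 698}} = - \frac{6955}{-319 + \frac{4428}{662}} = - \frac{6955}{-319 + 4428 \cdot \frac{1}{662}} = - \frac{6955}{-319 + \frac{2214}{331}} = - \frac{6955}{- \frac{103375}{331}} = \left(-6955\right) \left(- \frac{331}{103375}\right) = \frac{460421}{20675}$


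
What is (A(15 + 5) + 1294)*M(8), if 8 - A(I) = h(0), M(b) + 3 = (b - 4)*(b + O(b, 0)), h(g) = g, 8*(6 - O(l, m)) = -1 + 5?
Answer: 66402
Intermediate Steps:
O(l, m) = 11/2 (O(l, m) = 6 - (-1 + 5)/8 = 6 - ⅛*4 = 6 - ½ = 11/2)
M(b) = -3 + (-4 + b)*(11/2 + b) (M(b) = -3 + (b - 4)*(b + 11/2) = -3 + (-4 + b)*(11/2 + b))
A(I) = 8 (A(I) = 8 - 1*0 = 8 + 0 = 8)
(A(15 + 5) + 1294)*M(8) = (8 + 1294)*(-25 + 8² + (3/2)*8) = 1302*(-25 + 64 + 12) = 1302*51 = 66402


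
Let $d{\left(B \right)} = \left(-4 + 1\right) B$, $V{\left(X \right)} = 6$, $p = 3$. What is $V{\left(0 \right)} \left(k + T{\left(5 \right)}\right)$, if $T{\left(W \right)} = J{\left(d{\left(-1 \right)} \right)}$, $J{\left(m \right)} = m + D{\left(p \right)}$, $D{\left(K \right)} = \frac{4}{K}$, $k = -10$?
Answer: $-34$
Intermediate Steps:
$d{\left(B \right)} = - 3 B$
$J{\left(m \right)} = \frac{4}{3} + m$ ($J{\left(m \right)} = m + \frac{4}{3} = \frac{4}{3} + m$)
$T{\left(W \right)} = \frac{13}{3}$ ($T{\left(W \right)} = \frac{4}{3} - -3 = \frac{4}{3} + 3 = \frac{13}{3}$)
$V{\left(0 \right)} \left(k + T{\left(5 \right)}\right) = 6 \left(-10 + \frac{13}{3}\right) = 6 \left(- \frac{17}{3}\right) = -34$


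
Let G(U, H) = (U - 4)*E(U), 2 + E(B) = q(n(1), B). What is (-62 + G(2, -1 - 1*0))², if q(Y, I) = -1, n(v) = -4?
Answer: 3136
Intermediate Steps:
E(B) = -3 (E(B) = -2 - 1 = -3)
G(U, H) = 12 - 3*U (G(U, H) = (U - 4)*(-3) = (-4 + U)*(-3) = 12 - 3*U)
(-62 + G(2, -1 - 1*0))² = (-62 + (12 - 3*2))² = (-62 + (12 - 6))² = (-62 + 6)² = (-56)² = 3136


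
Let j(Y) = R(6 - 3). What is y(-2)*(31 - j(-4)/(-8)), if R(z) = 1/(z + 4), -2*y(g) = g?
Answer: 1737/56 ≈ 31.018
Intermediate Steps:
y(g) = -g/2
R(z) = 1/(4 + z)
j(Y) = ⅐ (j(Y) = 1/(4 + (6 - 3)) = 1/(4 + 3) = 1/7 = ⅐)
y(-2)*(31 - j(-4)/(-8)) = (-½*(-2))*(31 - 1/(7*(-8))) = 1*(31 - (-1)/(7*8)) = 1*(31 - 1*(-1/56)) = 1*(31 + 1/56) = 1*(1737/56) = 1737/56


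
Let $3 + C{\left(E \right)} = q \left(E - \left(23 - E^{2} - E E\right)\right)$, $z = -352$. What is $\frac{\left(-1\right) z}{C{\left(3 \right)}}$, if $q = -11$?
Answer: $\frac{352}{19} \approx 18.526$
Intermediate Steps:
$C{\left(E \right)} = 250 - 22 E^{2} - 11 E$ ($C{\left(E \right)} = -3 - 11 \left(E - \left(23 - E^{2} - E E\right)\right) = -3 - 11 \left(E + \left(\left(E^{2} + E^{2}\right) - 23\right)\right) = -3 - 11 \left(E + \left(2 E^{2} - 23\right)\right) = -3 - 11 \left(E + \left(-23 + 2 E^{2}\right)\right) = -3 - 11 \left(-23 + E + 2 E^{2}\right) = -3 - \left(-253 + 11 E + 22 E^{2}\right) = 250 - 22 E^{2} - 11 E$)
$\frac{\left(-1\right) z}{C{\left(3 \right)}} = \frac{\left(-1\right) \left(-352\right)}{250 - 22 \cdot 3^{2} - 33} = \frac{352}{250 - 198 - 33} = \frac{352}{19}$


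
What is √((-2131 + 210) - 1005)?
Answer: I*√2926 ≈ 54.093*I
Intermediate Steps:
√((-2131 + 210) - 1005) = √(-1921 - 1005) = √(-2926) = I*√2926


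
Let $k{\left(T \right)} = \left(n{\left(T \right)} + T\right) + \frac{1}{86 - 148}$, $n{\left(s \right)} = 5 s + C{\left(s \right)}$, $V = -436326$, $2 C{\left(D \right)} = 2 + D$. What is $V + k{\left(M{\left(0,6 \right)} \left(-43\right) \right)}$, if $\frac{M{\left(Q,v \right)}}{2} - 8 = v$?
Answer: $- \frac{27537363}{62} \approx -4.4415 \cdot 10^{5}$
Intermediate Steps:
$M{\left(Q,v \right)} = 16 + 2 v$
$C{\left(D \right)} = 1 + \frac{D}{2}$ ($C{\left(D \right)} = \frac{2 + D}{2} = 1 + \frac{D}{2}$)
$n{\left(s \right)} = 1 + \frac{11 s}{2}$ ($n{\left(s \right)} = 5 s + \left(1 + \frac{s}{2}\right) = 1 + \frac{11 s}{2}$)
$k{\left(T \right)} = \frac{61}{62} + \frac{13 T}{2}$ ($k{\left(T \right)} = \left(\left(1 + \frac{11 T}{2}\right) + T\right) + \frac{1}{86 - 148} = \left(1 + \frac{13 T}{2}\right) + \frac{1}{-62} = \left(1 + \frac{13 T}{2}\right) - \frac{1}{62} = \frac{61}{62} + \frac{13 T}{2}$)
$V + k{\left(M{\left(0,6 \right)} \left(-43\right) \right)} = -436326 + \left(\frac{61}{62} + \frac{13 \left(16 + 2 \cdot 6\right) \left(-43\right)}{2}\right) = -436326 + \left(\frac{61}{62} + \frac{13 \left(16 + 12\right) \left(-43\right)}{2}\right) = -436326 + \left(\frac{61}{62} + \frac{13 \cdot 28 \left(-43\right)}{2}\right) = -436326 + \left(\frac{61}{62} + \frac{13}{2} \left(-1204\right)\right) = -436326 + \left(\frac{61}{62} - 7826\right) = -436326 - \frac{485151}{62} = - \frac{27537363}{62}$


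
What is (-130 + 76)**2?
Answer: 2916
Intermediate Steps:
(-130 + 76)**2 = (-54)**2 = 2916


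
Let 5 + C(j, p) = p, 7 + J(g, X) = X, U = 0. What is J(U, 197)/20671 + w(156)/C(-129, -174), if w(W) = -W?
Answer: 3258686/3700109 ≈ 0.88070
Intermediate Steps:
J(g, X) = -7 + X
C(j, p) = -5 + p
J(U, 197)/20671 + w(156)/C(-129, -174) = (-7 + 197)/20671 + (-1*156)/(-5 - 174) = 190*(1/20671) - 156/(-179) = 190/20671 - 156*(-1/179) = 190/20671 + 156/179 = 3258686/3700109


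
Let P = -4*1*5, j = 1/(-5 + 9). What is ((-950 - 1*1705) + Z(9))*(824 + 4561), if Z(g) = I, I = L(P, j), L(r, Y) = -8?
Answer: -14340255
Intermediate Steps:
j = ¼ (j = 1/4 = ¼ ≈ 0.25000)
P = -20 (P = -4*5 = -20)
I = -8
Z(g) = -8
((-950 - 1*1705) + Z(9))*(824 + 4561) = ((-950 - 1*1705) - 8)*(824 + 4561) = ((-950 - 1705) - 8)*5385 = (-2655 - 8)*5385 = -2663*5385 = -14340255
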